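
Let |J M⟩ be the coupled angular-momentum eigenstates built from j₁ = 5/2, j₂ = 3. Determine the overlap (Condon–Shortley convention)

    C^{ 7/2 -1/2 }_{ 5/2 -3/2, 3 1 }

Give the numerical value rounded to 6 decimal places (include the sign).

√[8·2!3!4!/10! · 1!4!4!2!3!4!] = √(18432/175)
  +(−1)^1/∏(1,1,3,3,0,1)! = -1/36  (running -1/36)
  +(−1)^2/∏(2,0,2,2,1,2)! = 1/16  (running 5/144)
⟨..|..⟩ = √(18432/175)·(5/144) = +0.356348

+√(8/63) = +0.356348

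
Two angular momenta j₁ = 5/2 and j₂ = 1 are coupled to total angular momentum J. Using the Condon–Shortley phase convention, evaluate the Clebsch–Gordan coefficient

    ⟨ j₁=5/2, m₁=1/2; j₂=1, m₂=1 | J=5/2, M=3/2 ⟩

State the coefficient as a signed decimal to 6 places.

√[6·1!4!1!/7! · 3!2!2!0!4!1!] = √(576/35)
  +(−1)^1/∏(1,0,1,1,3,0)! = -1/6  (running -1/6)
⟨..|..⟩ = √(576/35)·(-1/6) = -0.676123

−√(16/35) ≈ -0.676123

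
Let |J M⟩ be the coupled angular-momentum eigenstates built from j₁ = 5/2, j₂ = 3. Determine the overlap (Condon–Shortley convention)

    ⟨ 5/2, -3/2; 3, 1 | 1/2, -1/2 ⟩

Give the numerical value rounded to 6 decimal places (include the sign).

j₁+j₂−J=5  J+j₁−j₂=0  J−j₁+j₂=1  j₁+j₂+J+1=7
(j₁±m₁, j₂±m₂, J±M) = (1,4,4,2,0,1)
P² = 384/7
sum k=4..4:
  [4] +1/24 = 1/24
S = 1/24
C² = P²·S² = 2/21 ; C = +0.308607

+√(2/21) ≈ +0.308607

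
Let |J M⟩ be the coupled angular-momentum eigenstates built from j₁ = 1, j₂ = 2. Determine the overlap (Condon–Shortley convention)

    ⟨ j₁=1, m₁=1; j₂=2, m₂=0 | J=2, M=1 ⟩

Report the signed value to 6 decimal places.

√[5·1!1!3!/6! · 2!0!2!2!3!1!] = √(2)
  +(−1)^0/∏(0,1,0,2,1,1)! = 1/2  (running 1/2)
⟨..|..⟩ = √(2)·(1/2) = +0.707107

+√(1/2) = +0.707107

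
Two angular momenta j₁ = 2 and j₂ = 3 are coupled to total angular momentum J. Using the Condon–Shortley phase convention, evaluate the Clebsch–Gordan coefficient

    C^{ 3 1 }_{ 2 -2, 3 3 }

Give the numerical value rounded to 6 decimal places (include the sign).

j₁+j₂−J=2  J+j₁−j₂=2  J−j₁+j₂=4  j₁+j₂+J+1=9
(j₁±m₁, j₂±m₂, J±M) = (0,4,6,0,4,2)
P² = 1536
sum k=2..2:
  [2] +1/96 = 1/96
S = 1/96
C² = P²·S² = 1/6 ; C = +0.408248

+√(1/6) = +0.408248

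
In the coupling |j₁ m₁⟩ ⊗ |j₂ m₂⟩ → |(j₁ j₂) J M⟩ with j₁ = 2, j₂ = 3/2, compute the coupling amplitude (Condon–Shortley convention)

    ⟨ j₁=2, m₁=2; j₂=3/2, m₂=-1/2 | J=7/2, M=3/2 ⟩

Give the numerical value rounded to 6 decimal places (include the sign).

√[8·0!4!3!/8! · 4!0!1!2!5!2!] = √(2304/7)
  +(−1)^0/∏(0,0,0,1,4,2)! = 1/48  (running 1/48)
⟨..|..⟩ = √(2304/7)·(1/48) = +0.377964

+0.377964  (= +√(1/7))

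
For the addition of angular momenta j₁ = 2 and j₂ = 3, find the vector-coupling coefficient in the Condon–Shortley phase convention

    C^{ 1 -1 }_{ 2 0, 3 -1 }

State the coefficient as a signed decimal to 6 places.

j₁+j₂−J=4  J+j₁−j₂=0  J−j₁+j₂=2  j₁+j₂+J+1=7
(j₁±m₁, j₂±m₂, J±M) = (2,2,2,4,0,2)
P² = 384/35
sum k=2..2:
  [2] +1/8 = 1/8
S = 1/8
C² = P²·S² = 6/35 ; C = +0.414039

+0.414039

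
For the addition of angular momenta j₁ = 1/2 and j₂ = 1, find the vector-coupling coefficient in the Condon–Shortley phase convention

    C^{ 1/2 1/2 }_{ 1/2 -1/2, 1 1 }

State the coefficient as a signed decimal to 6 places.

−√(2/3) = -0.816497

√[2·1!0!1!/3! · 0!1!2!0!1!0!] = √(2/3)
  +(−1)^1/∏(1,0,0,1,0,0)! = -1  (running -1)
⟨..|..⟩ = √(2/3)·(-1) = -0.816497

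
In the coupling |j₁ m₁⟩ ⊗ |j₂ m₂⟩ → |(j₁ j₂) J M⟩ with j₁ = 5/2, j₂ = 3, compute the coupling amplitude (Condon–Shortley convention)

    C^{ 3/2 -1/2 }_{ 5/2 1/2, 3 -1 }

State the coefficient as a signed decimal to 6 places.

j₁+j₂−J=4  J+j₁−j₂=1  J−j₁+j₂=2  j₁+j₂+J+1=8
(j₁±m₁, j₂±m₂, J±M) = (3,2,2,4,1,2)
P² = 192/35
sum k=1..2:
  [1] −1/6 = -1/6
  [2] +1/8 = 1/8
S = -1/24
C² = P²·S² = 1/105 ; C = -0.097590

-0.097590  (= −√(1/105))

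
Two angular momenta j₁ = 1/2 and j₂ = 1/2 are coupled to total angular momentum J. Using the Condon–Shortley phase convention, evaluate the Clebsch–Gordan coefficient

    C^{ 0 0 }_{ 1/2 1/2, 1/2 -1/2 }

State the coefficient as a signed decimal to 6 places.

triangle: 1!·0!·0!/2! = 1/2
(j±m)!: 1!·0!·0!·1!·0!·0! = 1
prefactor² = (2J+1)·Δ·N² = 1/2
  k=0: +1/(0!·1!·0!·0!·0!·0!) = 1
Σ = 1  ⇒  CG² = 1/2·1² = 1/2
CG = +√(1/2) = +0.707107

+0.707107  (= +√(1/2))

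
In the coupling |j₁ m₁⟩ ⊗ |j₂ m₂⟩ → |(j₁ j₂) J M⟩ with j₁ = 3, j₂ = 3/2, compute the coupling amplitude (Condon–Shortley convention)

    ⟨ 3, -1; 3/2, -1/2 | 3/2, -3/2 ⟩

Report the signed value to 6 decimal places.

triangle: 3!×3!×0!/7! = 36/5040
(j±m)!: 2!×4!×1!×2!×0!×3! = 576
prefactor² = (2J+1)×Δ×N² = 576/35
  k=1: −1/(1!×2!×3!×0!×0!×0!) = -1/12
Σ = -1/12  ⇒  CG² = 576/35×(-1/12)² = 4/35
CG = −√(4/35) = -0.338062

−√(4/35) ≈ -0.338062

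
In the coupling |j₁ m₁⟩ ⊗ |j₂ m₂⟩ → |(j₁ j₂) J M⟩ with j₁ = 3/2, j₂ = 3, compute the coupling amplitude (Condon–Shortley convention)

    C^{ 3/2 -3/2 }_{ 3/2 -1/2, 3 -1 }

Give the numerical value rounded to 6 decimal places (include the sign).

+0.338062  (= +√(4/35))

√[4·3!0!3!/7! · 1!2!2!4!0!3!] = √(576/35)
  +(−1)^2/∏(2,1,0,0,0,3)! = 1/12  (running 1/12)
⟨..|..⟩ = √(576/35)·(1/12) = +0.338062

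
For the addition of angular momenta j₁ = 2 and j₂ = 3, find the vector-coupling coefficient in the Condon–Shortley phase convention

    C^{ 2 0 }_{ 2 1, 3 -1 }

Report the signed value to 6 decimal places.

-0.377964

√[5·3!1!3!/8! · 3!1!2!4!2!2!] = √(36/7)
  +(−1)^0/∏(0,3,1,2,0,1)! = 1/12  (running 1/12)
  +(−1)^1/∏(1,2,0,1,1,2)! = -1/4  (running -1/6)
⟨..|..⟩ = √(36/7)·(-1/6) = -0.377964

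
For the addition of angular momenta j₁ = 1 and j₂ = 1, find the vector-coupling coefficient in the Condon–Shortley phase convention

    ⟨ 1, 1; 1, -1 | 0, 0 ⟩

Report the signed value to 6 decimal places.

+√(1/3) ≈ +0.577350

triangle: 2!·0!·0!/3! = 2/6
(j±m)!: 2!·0!·0!·2!·0!·0! = 4
prefactor² = (2J+1)·Δ·N² = 4/3
  k=0: +1/(0!·2!·0!·0!·0!·0!) = 1/2
Σ = 1/2  ⇒  CG² = 4/3·1/2² = 1/3
CG = +√(1/3) = +0.577350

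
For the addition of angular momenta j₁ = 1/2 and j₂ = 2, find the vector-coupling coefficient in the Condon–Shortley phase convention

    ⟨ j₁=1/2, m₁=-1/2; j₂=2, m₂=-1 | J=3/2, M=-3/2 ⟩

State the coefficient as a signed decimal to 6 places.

-0.447214

√[4·1!0!3!/5! · 0!1!1!3!0!3!] = √(36/5)
  +(−1)^1/∏(1,0,0,0,0,3)! = -1/6  (running -1/6)
⟨..|..⟩ = √(36/5)·(-1/6) = -0.447214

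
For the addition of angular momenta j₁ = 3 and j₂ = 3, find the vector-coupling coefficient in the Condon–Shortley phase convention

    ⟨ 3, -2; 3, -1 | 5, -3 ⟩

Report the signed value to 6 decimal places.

√[11·1!5!5!/12! · 1!5!2!4!2!8!] = √(153600)
  +(−1)^0/∏(0,1,5,2,0,3)! = 1/1440  (running 1/1440)
  +(−1)^1/∏(1,0,4,1,1,4)! = -1/576  (running -1/960)
⟨..|..⟩ = √(153600)·(-1/960) = -0.408248

−√(1/6) ≈ -0.408248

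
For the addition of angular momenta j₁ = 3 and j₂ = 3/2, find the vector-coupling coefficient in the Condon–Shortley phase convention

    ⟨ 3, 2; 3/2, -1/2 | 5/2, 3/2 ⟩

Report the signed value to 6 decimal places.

j₁+j₂−J=2  J+j₁−j₂=4  J−j₁+j₂=1  j₁+j₂+J+1=8
(j₁±m₁, j₂±m₂, J±M) = (5,1,1,2,4,1)
P² = 288/7
sum k=0..1:
  [0] +1/12 = 1/12
  [1] −1/24 = -1/24
S = 1/24
C² = P²·S² = 1/14 ; C = +0.267261

+√(1/14) = +0.267261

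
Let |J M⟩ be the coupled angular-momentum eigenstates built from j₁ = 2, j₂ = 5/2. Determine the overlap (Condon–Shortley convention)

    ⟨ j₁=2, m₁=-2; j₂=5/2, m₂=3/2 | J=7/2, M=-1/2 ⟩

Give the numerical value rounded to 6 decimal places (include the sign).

−√(64/315) = -0.450749

√[8·1!3!4!/9! · 0!4!4!1!3!4!] = √(9216/35)
  +(−1)^1/∏(1,0,3,3,0,1)! = -1/36  (running -1/36)
⟨..|..⟩ = √(9216/35)·(-1/36) = -0.450749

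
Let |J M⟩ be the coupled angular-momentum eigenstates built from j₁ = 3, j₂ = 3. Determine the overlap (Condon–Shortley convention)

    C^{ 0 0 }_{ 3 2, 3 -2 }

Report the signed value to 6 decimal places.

−√(1/7) = -0.377964

j₁+j₂−J=6  J+j₁−j₂=0  J−j₁+j₂=0  j₁+j₂+J+1=7
(j₁±m₁, j₂±m₂, J±M) = (5,1,1,5,0,0)
P² = 14400/7
sum k=1..1:
  [1] −1/120 = -1/120
S = -1/120
C² = P²·S² = 1/7 ; C = -0.377964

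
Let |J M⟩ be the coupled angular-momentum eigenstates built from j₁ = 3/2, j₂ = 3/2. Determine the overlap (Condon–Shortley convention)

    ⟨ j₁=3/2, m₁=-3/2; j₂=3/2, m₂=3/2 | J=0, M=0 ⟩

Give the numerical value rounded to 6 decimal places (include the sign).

−√(1/4) = -0.500000

j₁+j₂−J=3  J+j₁−j₂=0  J−j₁+j₂=0  j₁+j₂+J+1=4
(j₁±m₁, j₂±m₂, J±M) = (0,3,3,0,0,0)
P² = 9
sum k=3..3:
  [3] −1/6 = -1/6
S = -1/6
C² = P²·S² = 1/4 ; C = -0.500000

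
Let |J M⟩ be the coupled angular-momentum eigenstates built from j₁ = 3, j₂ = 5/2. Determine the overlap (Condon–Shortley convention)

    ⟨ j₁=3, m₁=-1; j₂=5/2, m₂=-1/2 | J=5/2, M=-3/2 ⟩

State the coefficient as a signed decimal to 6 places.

+√(1/35) = +0.169031

triangle: 3!×3!×2!/9! = 72/362880
(j±m)!: 2!×4!×2!×3!×1!×4! = 13824
prefactor² = (2J+1)×Δ×N² = 576/35
  k=1: −1/(1!×2!×3!×1!×0!×1!) = -1/12
  k=2: +1/(2!×1!×2!×0!×1!×2!) = 1/8
Σ = 1/24  ⇒  CG² = 576/35×1/24² = 1/35
CG = +√(1/35) = +0.169031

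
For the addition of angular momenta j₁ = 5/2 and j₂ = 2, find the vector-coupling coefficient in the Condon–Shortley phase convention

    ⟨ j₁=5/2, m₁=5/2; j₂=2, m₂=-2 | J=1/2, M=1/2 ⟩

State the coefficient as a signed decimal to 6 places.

j₁+j₂−J=4  J+j₁−j₂=1  J−j₁+j₂=0  j₁+j₂+J+1=6
(j₁±m₁, j₂±m₂, J±M) = (5,0,0,4,1,0)
P² = 192
sum k=0..0:
  [0] +1/24 = 1/24
S = 1/24
C² = P²·S² = 1/3 ; C = +0.577350

+0.577350  (= +√(1/3))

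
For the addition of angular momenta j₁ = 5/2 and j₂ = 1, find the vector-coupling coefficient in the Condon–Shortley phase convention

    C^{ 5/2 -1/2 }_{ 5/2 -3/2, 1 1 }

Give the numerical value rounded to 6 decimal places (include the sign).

-0.676123

j₁+j₂−J=1  J+j₁−j₂=4  J−j₁+j₂=1  j₁+j₂+J+1=7
(j₁±m₁, j₂±m₂, J±M) = (1,4,2,0,2,3)
P² = 576/35
sum k=1..1:
  [1] −1/6 = -1/6
S = -1/6
C² = P²·S² = 16/35 ; C = -0.676123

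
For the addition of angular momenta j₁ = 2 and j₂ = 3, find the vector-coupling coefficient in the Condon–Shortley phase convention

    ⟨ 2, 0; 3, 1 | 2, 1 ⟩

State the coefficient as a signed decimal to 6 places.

j₁+j₂−J=3  J+j₁−j₂=1  J−j₁+j₂=3  j₁+j₂+J+1=8
(j₁±m₁, j₂±m₂, J±M) = (2,2,4,2,3,1)
P² = 36/7
sum k=1..2:
  [1] −1/12 = -1/12
  [2] +1/4 = 1/4
S = 1/6
C² = P²·S² = 1/7 ; C = +0.377964

+√(1/7) = +0.377964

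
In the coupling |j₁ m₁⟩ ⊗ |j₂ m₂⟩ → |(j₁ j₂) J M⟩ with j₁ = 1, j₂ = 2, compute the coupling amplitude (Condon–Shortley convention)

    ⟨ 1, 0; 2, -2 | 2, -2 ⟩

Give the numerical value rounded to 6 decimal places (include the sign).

+√(2/3) = +0.816497

j₁+j₂−J=1  J+j₁−j₂=1  J−j₁+j₂=3  j₁+j₂+J+1=6
(j₁±m₁, j₂±m₂, J±M) = (1,1,0,4,0,4)
P² = 24
sum k=0..0:
  [0] +1/6 = 1/6
S = 1/6
C² = P²·S² = 2/3 ; C = +0.816497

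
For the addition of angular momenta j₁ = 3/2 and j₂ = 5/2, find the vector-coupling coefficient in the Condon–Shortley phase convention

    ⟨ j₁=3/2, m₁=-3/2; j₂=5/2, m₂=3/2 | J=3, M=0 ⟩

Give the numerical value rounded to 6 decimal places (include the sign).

-0.547723  (= −√(3/10))

triangle: 1!×2!×4!/8! = 48/40320
(j±m)!: 0!×3!×4!×1!×3!×3! = 5184
prefactor² = (2J+1)×Δ×N² = 216/5
  k=1: −1/(1!×0!×2!×3!×0!×1!) = -1/12
Σ = -1/12  ⇒  CG² = 216/5×(-1/12)² = 3/10
CG = −√(3/10) = -0.547723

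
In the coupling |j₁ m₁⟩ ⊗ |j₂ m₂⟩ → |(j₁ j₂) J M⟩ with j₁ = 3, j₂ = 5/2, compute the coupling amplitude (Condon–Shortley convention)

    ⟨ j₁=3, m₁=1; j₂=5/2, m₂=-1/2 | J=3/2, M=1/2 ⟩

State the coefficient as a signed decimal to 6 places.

√[4·4!2!1!/8! · 4!2!2!3!2!1!] = √(192/35)
  +(−1)^1/∏(1,3,1,1,1,0)! = -1/6  (running -1/6)
  +(−1)^2/∏(2,2,0,0,2,1)! = 1/8  (running -1/24)
⟨..|..⟩ = √(192/35)·(-1/24) = -0.097590

-0.097590  (= −√(1/105))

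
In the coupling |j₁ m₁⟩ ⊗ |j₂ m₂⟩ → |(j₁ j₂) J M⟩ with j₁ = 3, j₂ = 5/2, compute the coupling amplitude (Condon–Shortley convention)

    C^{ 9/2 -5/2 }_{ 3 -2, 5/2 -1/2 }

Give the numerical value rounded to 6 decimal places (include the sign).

−√(49/198) ≈ -0.497468

triangle: 1!×5!×4!/11! = 2880/39916800
(j±m)!: 1!×5!×2!×3!×2!×7! = 14515200
prefactor² = (2J+1)×Δ×N² = 115200/11
  k=0: +1/(0!×1!×5!×2!×0!×2!) = 1/480
  k=1: −1/(1!×0!×4!×1!×1!×3!) = -1/144
Σ = -7/1440  ⇒  CG² = 115200/11×(-7/1440)² = 49/198
CG = −√(49/198) = -0.497468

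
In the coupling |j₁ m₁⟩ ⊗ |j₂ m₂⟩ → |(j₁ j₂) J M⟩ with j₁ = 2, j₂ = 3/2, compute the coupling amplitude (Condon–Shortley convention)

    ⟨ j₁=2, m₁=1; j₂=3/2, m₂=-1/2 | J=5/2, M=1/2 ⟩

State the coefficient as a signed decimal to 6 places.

+√(5/14) ≈ +0.597614

j₁+j₂−J=1  J+j₁−j₂=3  J−j₁+j₂=2  j₁+j₂+J+1=7
(j₁±m₁, j₂±m₂, J±M) = (3,1,1,2,3,2)
P² = 72/35
sum k=0..1:
  [0] +1/2 = 1/2
  [1] −1/12 = -1/12
S = 5/12
C² = P²·S² = 5/14 ; C = +0.597614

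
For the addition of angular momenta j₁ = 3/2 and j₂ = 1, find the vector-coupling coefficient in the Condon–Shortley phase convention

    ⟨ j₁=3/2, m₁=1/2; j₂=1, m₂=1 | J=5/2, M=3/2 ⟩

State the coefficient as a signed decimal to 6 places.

j₁+j₂−J=0  J+j₁−j₂=3  J−j₁+j₂=2  j₁+j₂+J+1=6
(j₁±m₁, j₂±m₂, J±M) = (2,1,2,0,4,1)
P² = 48/5
sum k=0..0:
  [0] +1/4 = 1/4
S = 1/4
C² = P²·S² = 3/5 ; C = +0.774597

+0.774597  (= +√(3/5))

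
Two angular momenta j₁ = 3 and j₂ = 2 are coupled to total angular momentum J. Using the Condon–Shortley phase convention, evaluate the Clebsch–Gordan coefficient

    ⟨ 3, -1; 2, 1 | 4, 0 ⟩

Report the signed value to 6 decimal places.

-0.597614  (= −√(5/14))

√[9·1!5!3!/10! · 2!4!3!1!4!4!] = √(10368/35)
  +(−1)^0/∏(0,1,4,3,1,0)! = 1/144  (running 1/144)
  +(−1)^1/∏(1,0,3,2,2,1)! = -1/24  (running -5/144)
⟨..|..⟩ = √(10368/35)·(-5/144) = -0.597614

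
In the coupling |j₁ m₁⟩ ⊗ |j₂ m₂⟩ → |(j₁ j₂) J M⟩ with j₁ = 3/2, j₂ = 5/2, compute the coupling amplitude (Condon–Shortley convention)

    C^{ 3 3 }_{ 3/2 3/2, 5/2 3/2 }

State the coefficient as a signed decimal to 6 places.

+√(3/8) = +0.612372

√[7·1!2!4!/8! · 3!0!4!1!6!0!] = √(864)
  +(−1)^0/∏(0,1,0,4,2,0)! = 1/48  (running 1/48)
⟨..|..⟩ = √(864)·(1/48) = +0.612372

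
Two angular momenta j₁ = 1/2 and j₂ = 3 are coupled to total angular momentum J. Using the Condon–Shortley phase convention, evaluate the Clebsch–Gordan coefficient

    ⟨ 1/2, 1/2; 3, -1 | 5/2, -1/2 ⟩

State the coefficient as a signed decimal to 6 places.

j₁+j₂−J=1  J+j₁−j₂=0  J−j₁+j₂=5  j₁+j₂+J+1=7
(j₁±m₁, j₂±m₂, J±M) = (1,0,2,4,2,3)
P² = 576/7
sum k=0..0:
  [0] +1/12 = 1/12
S = 1/12
C² = P²·S² = 4/7 ; C = +0.755929

+0.755929  (= +√(4/7))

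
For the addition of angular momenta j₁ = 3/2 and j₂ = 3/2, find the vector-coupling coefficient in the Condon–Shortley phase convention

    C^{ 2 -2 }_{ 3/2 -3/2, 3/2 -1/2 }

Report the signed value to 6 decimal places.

j₁+j₂−J=1  J+j₁−j₂=2  J−j₁+j₂=2  j₁+j₂+J+1=6
(j₁±m₁, j₂±m₂, J±M) = (0,3,1,2,0,4)
P² = 8
sum k=1..1:
  [1] −1/4 = -1/4
S = -1/4
C² = P²·S² = 1/2 ; C = -0.707107

−√(1/2) ≈ -0.707107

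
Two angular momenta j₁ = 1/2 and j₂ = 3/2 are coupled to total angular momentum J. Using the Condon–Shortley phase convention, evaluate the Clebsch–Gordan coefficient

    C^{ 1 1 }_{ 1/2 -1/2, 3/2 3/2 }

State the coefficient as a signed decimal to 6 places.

j₁+j₂−J=1  J+j₁−j₂=0  J−j₁+j₂=2  j₁+j₂+J+1=4
(j₁±m₁, j₂±m₂, J±M) = (0,1,3,0,2,0)
P² = 3
sum k=1..1:
  [1] −1/2 = -1/2
S = -1/2
C² = P²·S² = 3/4 ; C = -0.866025

−√(3/4) ≈ -0.866025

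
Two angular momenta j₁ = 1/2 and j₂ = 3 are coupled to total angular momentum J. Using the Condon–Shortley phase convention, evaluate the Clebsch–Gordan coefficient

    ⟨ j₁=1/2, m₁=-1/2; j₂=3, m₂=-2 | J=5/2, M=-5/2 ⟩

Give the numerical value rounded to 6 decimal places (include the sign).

-0.377964  (= −√(1/7))

√[6·1!0!5!/7! · 0!1!1!5!0!5!] = √(14400/7)
  +(−1)^1/∏(1,0,0,0,0,5)! = -1/120  (running -1/120)
⟨..|..⟩ = √(14400/7)·(-1/120) = -0.377964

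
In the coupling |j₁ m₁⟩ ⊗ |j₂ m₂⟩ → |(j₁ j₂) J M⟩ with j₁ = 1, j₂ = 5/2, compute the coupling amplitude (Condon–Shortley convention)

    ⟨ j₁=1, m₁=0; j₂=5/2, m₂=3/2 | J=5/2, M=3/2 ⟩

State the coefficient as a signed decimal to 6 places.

−√(9/35) = -0.507093

j₁+j₂−J=1  J+j₁−j₂=1  J−j₁+j₂=4  j₁+j₂+J+1=7
(j₁±m₁, j₂±m₂, J±M) = (1,1,4,1,4,1)
P² = 576/35
sum k=0..1:
  [0] +1/24 = 1/24
  [1] −1/6 = -1/6
S = -1/8
C² = P²·S² = 9/35 ; C = -0.507093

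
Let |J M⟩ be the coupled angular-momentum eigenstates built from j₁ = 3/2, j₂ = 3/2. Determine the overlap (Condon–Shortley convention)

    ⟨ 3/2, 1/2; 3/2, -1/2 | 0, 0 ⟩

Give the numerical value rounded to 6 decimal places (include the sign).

triangle: 3!×0!×0!/4! = 6/24
(j±m)!: 2!×1!×1!×2!×0!×0! = 4
prefactor² = (2J+1)×Δ×N² = 1
  k=1: −1/(1!×2!×0!×0!×0!×0!) = -1/2
Σ = -1/2  ⇒  CG² = 1×(-1/2)² = 1/4
CG = −√(1/4) = -0.500000

−√(1/4) ≈ -0.500000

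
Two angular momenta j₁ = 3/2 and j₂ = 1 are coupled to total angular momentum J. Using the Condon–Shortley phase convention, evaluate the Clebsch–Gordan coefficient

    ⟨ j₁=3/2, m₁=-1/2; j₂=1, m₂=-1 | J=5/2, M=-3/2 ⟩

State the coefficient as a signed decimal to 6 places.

√[6·0!3!2!/6! · 1!2!0!2!1!4!] = √(48/5)
  +(−1)^0/∏(0,0,2,0,1,2)! = 1/4  (running 1/4)
⟨..|..⟩ = √(48/5)·(1/4) = +0.774597

+0.774597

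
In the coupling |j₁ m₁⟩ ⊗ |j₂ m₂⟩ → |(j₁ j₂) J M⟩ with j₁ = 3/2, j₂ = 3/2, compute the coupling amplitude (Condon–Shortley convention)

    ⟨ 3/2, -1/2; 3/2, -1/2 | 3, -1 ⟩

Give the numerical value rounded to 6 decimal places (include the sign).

+√(3/5) = +0.774597

triangle: 0!*3!*3!/7! = 36/5040
(j±m)!: 1!*2!*1!*2!*2!*4! = 192
prefactor² = (2J+1)*Δ*N² = 48/5
  k=0: +1/(0!*0!*2!*1!*1!*2!) = 1/4
Σ = 1/4  ⇒  CG² = 48/5*1/4² = 3/5
CG = +√(3/5) = +0.774597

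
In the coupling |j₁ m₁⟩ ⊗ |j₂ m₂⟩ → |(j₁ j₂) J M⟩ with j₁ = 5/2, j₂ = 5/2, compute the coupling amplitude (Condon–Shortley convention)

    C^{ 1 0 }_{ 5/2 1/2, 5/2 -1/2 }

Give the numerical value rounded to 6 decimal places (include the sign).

√[3·4!1!1!/7! · 3!2!2!3!1!1!] = √(72/35)
  +(−1)^1/∏(1,3,1,1,0,0)! = -1/6  (running -1/6)
  +(−1)^2/∏(2,2,0,0,1,1)! = 1/4  (running 1/12)
⟨..|..⟩ = √(72/35)·(1/12) = +0.119523

+√(1/70) ≈ +0.119523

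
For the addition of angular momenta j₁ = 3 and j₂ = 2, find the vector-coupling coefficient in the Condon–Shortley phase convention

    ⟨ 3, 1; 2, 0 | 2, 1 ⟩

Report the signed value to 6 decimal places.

j₁+j₂−J=3  J+j₁−j₂=3  J−j₁+j₂=1  j₁+j₂+J+1=8
(j₁±m₁, j₂±m₂, J±M) = (4,2,2,2,3,1)
P² = 36/7
sum k=1..2:
  [1] −1/4 = -1/4
  [2] +1/12 = 1/12
S = -1/6
C² = P²·S² = 1/7 ; C = -0.377964

−√(1/7) ≈ -0.377964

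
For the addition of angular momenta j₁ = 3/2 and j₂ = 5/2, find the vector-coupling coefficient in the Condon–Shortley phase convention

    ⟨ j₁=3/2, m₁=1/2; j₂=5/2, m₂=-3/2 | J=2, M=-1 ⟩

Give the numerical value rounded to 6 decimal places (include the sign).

triangle: 2!*1!*3!/7! = 12/5040
(j±m)!: 2!*1!*1!*4!*1!*3! = 288
prefactor² = (2J+1)*Δ*N² = 24/7
  k=0: +1/(0!*2!*1!*1!*0!*2!) = 1/4
  k=1: −1/(1!*1!*0!*0!*1!*3!) = -1/6
Σ = 1/12  ⇒  CG² = 24/7*1/12² = 1/42
CG = +√(1/42) = +0.154303

+0.154303  (= +√(1/42))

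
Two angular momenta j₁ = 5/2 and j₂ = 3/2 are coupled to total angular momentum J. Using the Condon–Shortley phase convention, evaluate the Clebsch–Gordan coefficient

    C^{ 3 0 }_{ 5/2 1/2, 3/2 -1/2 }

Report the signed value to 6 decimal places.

+√(1/5) = +0.447214

j₁+j₂−J=1  J+j₁−j₂=4  J−j₁+j₂=2  j₁+j₂+J+1=8
(j₁±m₁, j₂±m₂, J±M) = (3,2,1,2,3,3)
P² = 36/5
sum k=0..1:
  [0] +1/4 = 1/4
  [1] −1/12 = -1/12
S = 1/6
C² = P²·S² = 1/5 ; C = +0.447214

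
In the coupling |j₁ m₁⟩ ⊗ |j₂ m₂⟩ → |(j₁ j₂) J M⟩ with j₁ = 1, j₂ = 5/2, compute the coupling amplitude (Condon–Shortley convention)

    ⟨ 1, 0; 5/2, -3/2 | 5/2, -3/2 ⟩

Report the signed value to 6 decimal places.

+√(9/35) ≈ +0.507093

√[6·1!1!4!/7! · 1!1!1!4!1!4!] = √(576/35)
  +(−1)^0/∏(0,1,1,1,0,3)! = 1/6  (running 1/6)
  +(−1)^1/∏(1,0,0,0,1,4)! = -1/24  (running 1/8)
⟨..|..⟩ = √(576/35)·(1/8) = +0.507093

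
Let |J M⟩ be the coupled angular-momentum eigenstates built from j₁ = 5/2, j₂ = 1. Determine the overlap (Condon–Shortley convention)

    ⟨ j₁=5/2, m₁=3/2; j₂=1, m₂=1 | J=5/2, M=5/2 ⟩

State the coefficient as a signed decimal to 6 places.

j₁+j₂−J=1  J+j₁−j₂=4  J−j₁+j₂=1  j₁+j₂+J+1=7
(j₁±m₁, j₂±m₂, J±M) = (4,1,2,0,5,0)
P² = 1152/7
sum k=1..1:
  [1] −1/24 = -1/24
S = -1/24
C² = P²·S² = 2/7 ; C = -0.534522

-0.534522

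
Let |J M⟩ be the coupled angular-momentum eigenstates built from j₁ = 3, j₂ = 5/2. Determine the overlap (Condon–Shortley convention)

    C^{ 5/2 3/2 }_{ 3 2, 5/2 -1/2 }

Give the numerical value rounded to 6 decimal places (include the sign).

−√(1/14) = -0.267261

triangle: 3!·3!·2!/9! = 72/362880
(j±m)!: 5!·1!·2!·3!·4!·1! = 34560
prefactor² = (2J+1)·Δ·N² = 288/7
  k=0: +1/(0!·3!·1!·2!·2!·0!) = 1/24
  k=1: −1/(1!·2!·0!·1!·3!·1!) = -1/12
Σ = -1/24  ⇒  CG² = 288/7·(-1/24)² = 1/14
CG = −√(1/14) = -0.267261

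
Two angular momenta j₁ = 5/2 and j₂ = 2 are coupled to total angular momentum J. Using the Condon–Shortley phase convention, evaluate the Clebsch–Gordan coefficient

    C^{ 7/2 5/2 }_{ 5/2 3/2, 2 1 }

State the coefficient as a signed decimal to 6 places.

√[8·1!4!3!/9! · 4!1!3!1!6!1!] = √(2304/7)
  +(−1)^0/∏(0,1,1,3,3,0)! = 1/36  (running 1/36)
  +(−1)^1/∏(1,0,0,2,4,1)! = -1/48  (running 1/144)
⟨..|..⟩ = √(2304/7)·(1/144) = +0.125988

+√(1/63) = +0.125988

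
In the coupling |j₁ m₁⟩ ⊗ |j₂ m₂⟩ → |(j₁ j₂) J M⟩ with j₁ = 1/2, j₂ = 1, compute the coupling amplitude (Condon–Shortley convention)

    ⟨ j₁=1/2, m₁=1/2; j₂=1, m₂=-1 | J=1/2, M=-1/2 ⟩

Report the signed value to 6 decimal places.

√[2·1!0!1!/3! · 1!0!0!2!0!1!] = √(2/3)
  +(−1)^0/∏(0,1,0,0,0,1)! = 1  (running 1)
⟨..|..⟩ = √(2/3)·(1) = +0.816497

+√(2/3) ≈ +0.816497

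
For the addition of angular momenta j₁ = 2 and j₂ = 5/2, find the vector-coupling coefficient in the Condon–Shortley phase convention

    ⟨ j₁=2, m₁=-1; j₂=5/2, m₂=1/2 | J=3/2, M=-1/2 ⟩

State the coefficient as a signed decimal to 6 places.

+√(5/21) = +0.487950

j₁+j₂−J=3  J+j₁−j₂=1  J−j₁+j₂=2  j₁+j₂+J+1=7
(j₁±m₁, j₂±m₂, J±M) = (1,3,3,2,1,2)
P² = 48/35
sum k=2..3:
  [2] +1/2 = 1/2
  [3] −1/12 = -1/12
S = 5/12
C² = P²·S² = 5/21 ; C = +0.487950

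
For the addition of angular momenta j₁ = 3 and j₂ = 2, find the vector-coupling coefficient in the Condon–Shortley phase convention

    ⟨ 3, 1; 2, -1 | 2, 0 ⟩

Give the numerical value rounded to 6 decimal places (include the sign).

-0.377964  (= −√(1/7))

j₁+j₂−J=3  J+j₁−j₂=3  J−j₁+j₂=1  j₁+j₂+J+1=8
(j₁±m₁, j₂±m₂, J±M) = (4,2,1,3,2,2)
P² = 36/7
sum k=0..1:
  [0] +1/12 = 1/12
  [1] −1/4 = -1/4
S = -1/6
C² = P²·S² = 1/7 ; C = -0.377964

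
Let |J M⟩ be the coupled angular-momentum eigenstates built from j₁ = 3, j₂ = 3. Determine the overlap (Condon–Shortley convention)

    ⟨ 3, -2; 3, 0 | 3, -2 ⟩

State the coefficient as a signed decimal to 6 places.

j₁+j₂−J=3  J+j₁−j₂=3  J−j₁+j₂=3  j₁+j₂+J+1=10
(j₁±m₁, j₂±m₂, J±M) = (1,5,3,3,1,5)
P² = 216
sum k=2..3:
  [2] +1/24 = 1/24
  [3] −1/72 = -1/72
S = 1/36
C² = P²·S² = 1/6 ; C = +0.408248

+√(1/6) ≈ +0.408248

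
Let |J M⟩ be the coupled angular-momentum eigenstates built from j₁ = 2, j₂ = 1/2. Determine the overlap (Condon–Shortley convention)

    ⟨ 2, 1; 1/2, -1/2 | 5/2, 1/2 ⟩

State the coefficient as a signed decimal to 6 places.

+√(2/5) ≈ +0.632456

√[6·0!4!1!/6! · 3!1!0!1!3!2!] = √(72/5)
  +(−1)^0/∏(0,0,1,0,3,1)! = 1/6  (running 1/6)
⟨..|..⟩ = √(72/5)·(1/6) = +0.632456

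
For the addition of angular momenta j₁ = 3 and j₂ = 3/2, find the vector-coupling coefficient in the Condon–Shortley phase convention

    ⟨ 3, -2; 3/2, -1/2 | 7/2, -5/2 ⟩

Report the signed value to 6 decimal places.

−√(1/7) = -0.377964

√[8·1!5!2!/9! · 1!5!1!2!1!6!] = √(6400/7)
  +(−1)^0/∏(0,1,5,1,0,1)! = 1/120  (running 1/120)
  +(−1)^1/∏(1,0,4,0,1,2)! = -1/48  (running -1/80)
⟨..|..⟩ = √(6400/7)·(-1/80) = -0.377964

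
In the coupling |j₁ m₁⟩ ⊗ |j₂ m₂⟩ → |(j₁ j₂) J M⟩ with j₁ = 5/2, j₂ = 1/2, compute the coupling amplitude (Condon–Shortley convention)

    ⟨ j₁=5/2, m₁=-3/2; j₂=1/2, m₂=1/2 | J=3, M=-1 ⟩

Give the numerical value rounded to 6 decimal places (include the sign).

triangle: 0!×5!×1!/7! = 120/5040
(j±m)!: 1!×4!×1!×0!×2!×4! = 1152
prefactor² = (2J+1)×Δ×N² = 192
  k=0: +1/(0!×0!×4!×1!×1!×0!) = 1/24
Σ = 1/24  ⇒  CG² = 192×1/24² = 1/3
CG = +√(1/3) = +0.577350

+√(1/3) = +0.577350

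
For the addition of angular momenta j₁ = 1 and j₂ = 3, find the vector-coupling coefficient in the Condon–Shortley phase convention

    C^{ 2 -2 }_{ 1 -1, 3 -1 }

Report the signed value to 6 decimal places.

√[5·2!0!4!/7! · 0!2!2!4!0!4!] = √(768/7)
  +(−1)^2/∏(2,0,0,0,0,4)! = 1/48  (running 1/48)
⟨..|..⟩ = √(768/7)·(1/48) = +0.218218

+0.218218  (= +√(1/21))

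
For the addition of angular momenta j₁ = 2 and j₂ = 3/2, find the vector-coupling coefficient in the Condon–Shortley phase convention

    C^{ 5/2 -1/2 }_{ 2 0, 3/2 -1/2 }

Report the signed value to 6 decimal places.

+√(3/35) = +0.292770

j₁+j₂−J=1  J+j₁−j₂=3  J−j₁+j₂=2  j₁+j₂+J+1=7
(j₁±m₁, j₂±m₂, J±M) = (2,2,1,2,2,3)
P² = 48/35
sum k=0..1:
  [0] +1/2 = 1/2
  [1] −1/4 = -1/4
S = 1/4
C² = P²·S² = 3/35 ; C = +0.292770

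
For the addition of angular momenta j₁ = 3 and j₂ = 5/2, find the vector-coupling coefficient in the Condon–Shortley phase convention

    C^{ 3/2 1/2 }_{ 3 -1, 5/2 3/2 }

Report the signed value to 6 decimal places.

√[4·4!2!1!/8! · 2!4!4!1!2!1!] = √(384/35)
  +(−1)^3/∏(3,1,1,1,1,0)! = -1/6  (running -1/6)
  +(−1)^4/∏(4,0,0,0,2,1)! = 1/48  (running -7/48)
⟨..|..⟩ = √(384/35)·(-7/48) = -0.483046

−√(7/30) = -0.483046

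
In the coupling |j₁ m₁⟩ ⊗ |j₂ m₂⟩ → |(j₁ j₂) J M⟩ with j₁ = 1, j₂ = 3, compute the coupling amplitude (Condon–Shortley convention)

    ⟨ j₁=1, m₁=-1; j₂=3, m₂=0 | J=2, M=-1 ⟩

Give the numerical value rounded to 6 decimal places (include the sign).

j₁+j₂−J=2  J+j₁−j₂=0  J−j₁+j₂=4  j₁+j₂+J+1=7
(j₁±m₁, j₂±m₂, J±M) = (0,2,3,3,1,3)
P² = 144/7
sum k=2..2:
  [2] +1/12 = 1/12
S = 1/12
C² = P²·S² = 1/7 ; C = +0.377964

+0.377964  (= +√(1/7))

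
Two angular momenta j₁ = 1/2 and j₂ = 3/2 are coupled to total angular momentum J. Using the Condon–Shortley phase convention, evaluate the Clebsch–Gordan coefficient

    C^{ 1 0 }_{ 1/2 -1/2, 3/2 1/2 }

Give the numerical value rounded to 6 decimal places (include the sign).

−√(1/2) = -0.707107

√[3·1!0!2!/4! · 0!1!2!1!1!1!] = √(1/2)
  +(−1)^1/∏(1,0,0,1,0,1)! = -1  (running -1)
⟨..|..⟩ = √(1/2)·(-1) = -0.707107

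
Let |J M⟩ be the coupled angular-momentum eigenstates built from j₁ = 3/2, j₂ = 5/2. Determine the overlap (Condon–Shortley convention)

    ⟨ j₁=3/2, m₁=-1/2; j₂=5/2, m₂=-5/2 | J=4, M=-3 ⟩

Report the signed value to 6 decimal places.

triangle: 0!·3!·5!/9! = 720/362880
(j±m)!: 1!·2!·0!·5!·1!·7! = 1209600
prefactor² = (2J+1)·Δ·N² = 21600
  k=0: +1/(0!·0!·2!·0!·1!·5!) = 1/240
Σ = 1/240  ⇒  CG² = 21600·1/240² = 3/8
CG = +√(3/8) = +0.612372

+0.612372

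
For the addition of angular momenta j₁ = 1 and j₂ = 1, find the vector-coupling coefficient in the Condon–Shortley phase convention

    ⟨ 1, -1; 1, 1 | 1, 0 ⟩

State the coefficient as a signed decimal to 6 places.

-0.707107  (= −√(1/2))

j₁+j₂−J=1  J+j₁−j₂=1  J−j₁+j₂=1  j₁+j₂+J+1=4
(j₁±m₁, j₂±m₂, J±M) = (0,2,2,0,1,1)
P² = 1/2
sum k=1..1:
  [1] −1/1 = -1
S = -1
C² = P²·S² = 1/2 ; C = -0.707107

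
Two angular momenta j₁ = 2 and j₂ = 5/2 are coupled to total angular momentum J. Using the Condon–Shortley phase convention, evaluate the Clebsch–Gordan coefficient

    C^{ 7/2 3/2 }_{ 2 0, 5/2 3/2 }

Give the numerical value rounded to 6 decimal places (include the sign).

√[8·1!3!4!/9! · 2!2!4!1!5!2!] = √(512/7)
  +(−1)^0/∏(0,1,2,4,1,0)! = 1/48  (running 1/48)
  +(−1)^1/∏(1,0,1,3,2,1)! = -1/12  (running -1/16)
⟨..|..⟩ = √(512/7)·(-1/16) = -0.534522

-0.534522  (= −√(2/7))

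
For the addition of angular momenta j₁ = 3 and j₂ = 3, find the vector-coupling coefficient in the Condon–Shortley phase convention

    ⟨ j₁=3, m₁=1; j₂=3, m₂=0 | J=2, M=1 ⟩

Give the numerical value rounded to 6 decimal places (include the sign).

triangle: 4!*2!*2!/9! = 96/362880
(j±m)!: 4!*2!*3!*3!*3!*1! = 10368
prefactor² = (2J+1)*Δ*N² = 96/7
  k=1: −1/(1!*3!*1!*2!*1!*0!) = -1/12
  k=2: +1/(2!*2!*0!*1!*2!*1!) = 1/8
Σ = 1/24  ⇒  CG² = 96/7*1/24² = 1/42
CG = +√(1/42) = +0.154303

+0.154303  (= +√(1/42))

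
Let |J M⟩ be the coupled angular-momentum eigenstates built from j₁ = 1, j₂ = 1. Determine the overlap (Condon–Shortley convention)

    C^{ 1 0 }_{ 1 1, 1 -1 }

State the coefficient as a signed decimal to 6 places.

j₁+j₂−J=1  J+j₁−j₂=1  J−j₁+j₂=1  j₁+j₂+J+1=4
(j₁±m₁, j₂±m₂, J±M) = (2,0,0,2,1,1)
P² = 1/2
sum k=0..0:
  [0] +1/1 = 1
S = 1
C² = P²·S² = 1/2 ; C = +0.707107

+0.707107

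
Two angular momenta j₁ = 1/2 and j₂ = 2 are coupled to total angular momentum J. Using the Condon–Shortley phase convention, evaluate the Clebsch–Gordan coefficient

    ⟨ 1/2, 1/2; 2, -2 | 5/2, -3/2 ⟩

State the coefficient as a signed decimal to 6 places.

+√(1/5) = +0.447214

j₁+j₂−J=0  J+j₁−j₂=1  J−j₁+j₂=4  j₁+j₂+J+1=6
(j₁±m₁, j₂±m₂, J±M) = (1,0,0,4,1,4)
P² = 576/5
sum k=0..0:
  [0] +1/24 = 1/24
S = 1/24
C² = P²·S² = 1/5 ; C = +0.447214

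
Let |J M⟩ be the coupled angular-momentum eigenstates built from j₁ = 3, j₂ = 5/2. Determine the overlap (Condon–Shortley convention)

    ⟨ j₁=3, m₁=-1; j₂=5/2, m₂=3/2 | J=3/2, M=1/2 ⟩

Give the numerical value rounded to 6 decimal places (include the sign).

-0.483046

triangle: 4!×2!×1!/8! = 48/40320
(j±m)!: 2!×4!×4!×1!×2!×1! = 2304
prefactor² = (2J+1)×Δ×N² = 384/35
  k=3: −1/(3!×1!×1!×1!×1!×0!) = -1/6
  k=4: +1/(4!×0!×0!×0!×2!×1!) = 1/48
Σ = -7/48  ⇒  CG² = 384/35×(-7/48)² = 7/30
CG = −√(7/30) = -0.483046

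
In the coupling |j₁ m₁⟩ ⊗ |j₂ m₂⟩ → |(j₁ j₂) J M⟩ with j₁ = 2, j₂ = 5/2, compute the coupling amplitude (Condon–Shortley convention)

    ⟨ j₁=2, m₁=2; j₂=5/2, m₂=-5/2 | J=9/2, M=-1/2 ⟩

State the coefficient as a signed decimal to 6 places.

j₁+j₂−J=0  J+j₁−j₂=4  J−j₁+j₂=5  j₁+j₂+J+1=10
(j₁±m₁, j₂±m₂, J±M) = (4,0,0,5,4,5)
P² = 460800/7
sum k=0..0:
  [0] +1/2880 = 1/2880
S = 1/2880
C² = P²·S² = 1/126 ; C = +0.089087

+0.089087  (= +√(1/126))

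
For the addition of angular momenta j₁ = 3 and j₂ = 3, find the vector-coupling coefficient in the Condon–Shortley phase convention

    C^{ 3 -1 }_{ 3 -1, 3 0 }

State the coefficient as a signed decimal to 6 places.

√[7·3!3!3!/10! · 2!4!3!3!2!4!] = √(864/25)
  +(−1)^1/∏(1,2,3,2,0,1)! = -1/24  (running -1/24)
  +(−1)^2/∏(2,1,2,1,1,2)! = 1/8  (running 1/12)
  +(−1)^3/∏(3,0,1,0,2,3)! = -1/72  (running 5/72)
⟨..|..⟩ = √(864/25)·(5/72) = +0.408248

+√(1/6) ≈ +0.408248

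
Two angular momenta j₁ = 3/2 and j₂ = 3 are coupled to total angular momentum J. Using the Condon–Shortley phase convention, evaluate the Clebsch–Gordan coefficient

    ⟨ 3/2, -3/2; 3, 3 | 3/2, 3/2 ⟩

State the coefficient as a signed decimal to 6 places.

-0.755929

triangle: 3!·0!·3!/7! = 36/5040
(j±m)!: 0!·3!·6!·0!·3!·0! = 25920
prefactor² = (2J+1)·Δ·N² = 5184/7
  k=3: −1/(3!·0!·0!·3!·0!·0!) = -1/36
Σ = -1/36  ⇒  CG² = 5184/7·(-1/36)² = 4/7
CG = −√(4/7) = -0.755929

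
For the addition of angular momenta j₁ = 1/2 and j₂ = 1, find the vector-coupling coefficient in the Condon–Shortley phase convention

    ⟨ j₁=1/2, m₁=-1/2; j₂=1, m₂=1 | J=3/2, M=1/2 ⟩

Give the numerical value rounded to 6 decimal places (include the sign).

+0.577350  (= +√(1/3))

√[4·0!1!2!/4! · 0!1!2!0!2!1!] = √(4/3)
  +(−1)^0/∏(0,0,1,2,0,0)! = 1/2  (running 1/2)
⟨..|..⟩ = √(4/3)·(1/2) = +0.577350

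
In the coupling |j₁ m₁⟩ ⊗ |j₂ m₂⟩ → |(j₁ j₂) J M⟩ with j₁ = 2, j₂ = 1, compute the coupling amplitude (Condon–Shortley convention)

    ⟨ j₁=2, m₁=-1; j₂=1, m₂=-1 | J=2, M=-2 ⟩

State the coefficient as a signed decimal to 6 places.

triangle: 1!·3!·1!/6! = 6/720
(j±m)!: 1!·3!·0!·2!·0!·4! = 288
prefactor² = (2J+1)·Δ·N² = 12
  k=0: +1/(0!·1!·3!·0!·0!·1!) = 1/6
Σ = 1/6  ⇒  CG² = 12·1/6² = 1/3
CG = +√(1/3) = +0.577350

+0.577350  (= +√(1/3))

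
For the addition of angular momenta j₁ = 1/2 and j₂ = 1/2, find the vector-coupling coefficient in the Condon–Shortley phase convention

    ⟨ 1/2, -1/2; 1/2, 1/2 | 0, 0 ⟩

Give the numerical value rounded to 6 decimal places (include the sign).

√[1·1!0!0!/2! · 0!1!1!0!0!0!] = √(1/2)
  +(−1)^1/∏(1,0,0,0,0,0)! = -1  (running -1)
⟨..|..⟩ = √(1/2)·(-1) = -0.707107

-0.707107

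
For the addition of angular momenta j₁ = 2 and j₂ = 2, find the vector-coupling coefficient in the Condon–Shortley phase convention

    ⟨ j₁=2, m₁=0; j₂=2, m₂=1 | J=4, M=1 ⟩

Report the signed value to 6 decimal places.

triangle: 0!*4!*4!/9! = 576/362880
(j±m)!: 2!*2!*3!*1!*5!*3! = 17280
prefactor² = (2J+1)*Δ*N² = 1728/7
  k=0: +1/(0!*0!*2!*3!*2!*1!) = 1/24
Σ = 1/24  ⇒  CG² = 1728/7*1/24² = 3/7
CG = +√(3/7) = +0.654654

+0.654654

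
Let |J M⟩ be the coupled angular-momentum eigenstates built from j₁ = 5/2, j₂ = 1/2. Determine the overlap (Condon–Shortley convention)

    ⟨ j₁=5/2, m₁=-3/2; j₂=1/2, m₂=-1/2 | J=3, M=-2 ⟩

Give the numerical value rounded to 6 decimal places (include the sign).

j₁+j₂−J=0  J+j₁−j₂=5  J−j₁+j₂=1  j₁+j₂+J+1=7
(j₁±m₁, j₂±m₂, J±M) = (1,4,0,1,1,5)
P² = 480
sum k=0..0:
  [0] +1/24 = 1/24
S = 1/24
C² = P²·S² = 5/6 ; C = +0.912871

+0.912871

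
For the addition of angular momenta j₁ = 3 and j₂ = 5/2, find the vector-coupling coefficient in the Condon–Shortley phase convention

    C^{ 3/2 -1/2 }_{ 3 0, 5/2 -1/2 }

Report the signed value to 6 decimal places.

triangle: 4!·2!·1!/8! = 48/40320
(j±m)!: 3!·3!·2!·3!·1!·2! = 864
prefactor² = (2J+1)·Δ·N² = 144/35
  k=1: −1/(1!·3!·2!·1!·0!·0!) = -1/12
  k=2: +1/(2!·2!·1!·0!·1!·1!) = 1/4
Σ = 1/6  ⇒  CG² = 144/35·1/6² = 4/35
CG = +√(4/35) = +0.338062

+0.338062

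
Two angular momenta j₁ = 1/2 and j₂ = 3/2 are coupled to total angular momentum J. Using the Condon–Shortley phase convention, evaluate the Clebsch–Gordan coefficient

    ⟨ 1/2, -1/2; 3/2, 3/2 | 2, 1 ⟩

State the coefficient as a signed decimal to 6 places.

j₁+j₂−J=0  J+j₁−j₂=1  J−j₁+j₂=3  j₁+j₂+J+1=5
(j₁±m₁, j₂±m₂, J±M) = (0,1,3,0,3,1)
P² = 9
sum k=0..0:
  [0] +1/6 = 1/6
S = 1/6
C² = P²·S² = 1/4 ; C = +0.500000

+√(1/4) = +0.500000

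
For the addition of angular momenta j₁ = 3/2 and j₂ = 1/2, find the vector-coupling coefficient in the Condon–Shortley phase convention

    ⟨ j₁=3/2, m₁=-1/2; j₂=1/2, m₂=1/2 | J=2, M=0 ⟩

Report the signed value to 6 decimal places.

+0.707107

√[5·0!3!1!/5! · 1!2!1!0!2!2!] = √(2)
  +(−1)^0/∏(0,0,2,1,1,0)! = 1/2  (running 1/2)
⟨..|..⟩ = √(2)·(1/2) = +0.707107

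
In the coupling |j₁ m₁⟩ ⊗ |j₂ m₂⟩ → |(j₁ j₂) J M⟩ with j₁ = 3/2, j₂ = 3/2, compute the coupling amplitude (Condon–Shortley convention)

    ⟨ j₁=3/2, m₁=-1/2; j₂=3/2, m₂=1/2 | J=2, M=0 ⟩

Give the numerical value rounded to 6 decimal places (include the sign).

triangle: 1!·2!·2!/6! = 4/720
(j±m)!: 1!·2!·2!·1!·2!·2! = 16
prefactor² = (2J+1)·Δ·N² = 4/9
  k=0: +1/(0!·1!·2!·2!·0!·0!) = 1/4
  k=1: −1/(1!·0!·1!·1!·1!·1!) = -1
Σ = -3/4  ⇒  CG² = 4/9·(-3/4)² = 1/4
CG = −√(1/4) = -0.500000

-0.500000  (= −√(1/4))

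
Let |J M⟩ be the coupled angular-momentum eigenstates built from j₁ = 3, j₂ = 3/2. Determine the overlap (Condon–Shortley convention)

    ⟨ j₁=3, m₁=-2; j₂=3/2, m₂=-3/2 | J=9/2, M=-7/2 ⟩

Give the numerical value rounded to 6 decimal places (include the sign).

j₁+j₂−J=0  J+j₁−j₂=6  J−j₁+j₂=3  j₁+j₂+J+1=10
(j₁±m₁, j₂±m₂, J±M) = (1,5,0,3,1,8)
P² = 345600
sum k=0..0:
  [0] +1/720 = 1/720
S = 1/720
C² = P²·S² = 2/3 ; C = +0.816497

+0.816497  (= +√(2/3))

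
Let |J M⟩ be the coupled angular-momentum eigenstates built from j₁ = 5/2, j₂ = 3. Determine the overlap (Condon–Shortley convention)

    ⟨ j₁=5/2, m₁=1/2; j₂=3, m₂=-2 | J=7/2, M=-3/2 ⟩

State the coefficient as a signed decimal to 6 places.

triangle: 2!×3!×4!/10! = 288/3628800
(j±m)!: 3!×2!×1!×5!×2!×5! = 345600
prefactor² = (2J+1)×Δ×N² = 1536/7
  k=0: +1/(0!×2!×2!×1!×1!×3!) = 1/24
  k=1: −1/(1!×1!×1!×0!×2!×4!) = -1/48
Σ = 1/48  ⇒  CG² = 1536/7×1/48² = 2/21
CG = +√(2/21) = +0.308607

+√(2/21) ≈ +0.308607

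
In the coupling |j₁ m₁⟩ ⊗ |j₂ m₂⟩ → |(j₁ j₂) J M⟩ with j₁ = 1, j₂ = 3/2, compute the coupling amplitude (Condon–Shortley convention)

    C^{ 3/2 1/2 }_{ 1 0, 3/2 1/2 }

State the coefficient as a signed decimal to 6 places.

-0.258199

triangle: 1!*1!*2!/5! = 2/120
(j±m)!: 1!*1!*2!*1!*2!*1! = 4
prefactor² = (2J+1)*Δ*N² = 4/15
  k=0: +1/(0!*1!*1!*2!*0!*0!) = 1/2
  k=1: −1/(1!*0!*0!*1!*1!*1!) = -1
Σ = -1/2  ⇒  CG² = 4/15*(-1/2)² = 1/15
CG = −√(1/15) = -0.258199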